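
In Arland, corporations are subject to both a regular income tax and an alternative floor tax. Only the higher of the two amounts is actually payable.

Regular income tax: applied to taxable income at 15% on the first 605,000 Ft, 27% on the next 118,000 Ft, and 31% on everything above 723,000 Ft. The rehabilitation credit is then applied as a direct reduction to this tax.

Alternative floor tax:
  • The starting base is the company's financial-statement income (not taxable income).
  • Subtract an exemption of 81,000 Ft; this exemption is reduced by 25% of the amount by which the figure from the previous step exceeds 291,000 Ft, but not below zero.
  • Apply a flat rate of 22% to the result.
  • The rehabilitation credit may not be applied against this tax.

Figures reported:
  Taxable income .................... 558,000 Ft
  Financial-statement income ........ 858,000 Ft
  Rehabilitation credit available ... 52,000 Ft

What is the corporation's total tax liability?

Alternative floor tax:
  Base (financial-statement income): 858,000 Ft
  Exemption: 25% × (858,000 Ft − 291,000 Ft) = 141,750 Ft ≥ 81,000 Ft, so the exemption is fully phased out
  Base: 858,000 Ft − 0 Ft = 858,000 Ft
  858,000 Ft × 22% = 188,760 Ft

Regular income tax:
  558,000 Ft × 15% = 83,700 Ft
  Less rehabilitation credit 52,000 Ft → 31,700 Ft

188,760 Ft > 31,700 Ft, so the alternative floor tax is the binding amount.

188,760 Ft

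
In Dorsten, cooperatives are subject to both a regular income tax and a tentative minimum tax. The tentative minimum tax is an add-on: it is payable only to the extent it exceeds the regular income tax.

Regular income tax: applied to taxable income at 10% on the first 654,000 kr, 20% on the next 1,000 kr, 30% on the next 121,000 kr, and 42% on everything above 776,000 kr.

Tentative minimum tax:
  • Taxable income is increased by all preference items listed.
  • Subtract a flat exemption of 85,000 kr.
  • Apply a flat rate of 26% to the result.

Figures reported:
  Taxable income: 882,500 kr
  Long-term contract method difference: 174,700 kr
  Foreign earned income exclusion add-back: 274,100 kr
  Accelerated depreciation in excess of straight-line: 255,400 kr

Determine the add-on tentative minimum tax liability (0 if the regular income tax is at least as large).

Tentative minimum tax:
  Adjusted income: 882,500 kr + 174,700 kr + 274,100 kr + 255,400 kr = 1,586,700 kr
  Less exemption 85,000 kr → base 1,501,700 kr
  1,501,700 kr × 26% = 390,442 kr

Regular income tax:
  654,000 kr × 10% = 65,400 kr
  1,000 kr × 20% = 200 kr
  121,000 kr × 30% = 36,300 kr
  106,500 kr × 42% = 44,730 kr
  → 146,630 kr

Excess of tentative minimum tax over regular income tax: 390,442 kr − 146,630 kr = 243,812 kr.

243,812 kr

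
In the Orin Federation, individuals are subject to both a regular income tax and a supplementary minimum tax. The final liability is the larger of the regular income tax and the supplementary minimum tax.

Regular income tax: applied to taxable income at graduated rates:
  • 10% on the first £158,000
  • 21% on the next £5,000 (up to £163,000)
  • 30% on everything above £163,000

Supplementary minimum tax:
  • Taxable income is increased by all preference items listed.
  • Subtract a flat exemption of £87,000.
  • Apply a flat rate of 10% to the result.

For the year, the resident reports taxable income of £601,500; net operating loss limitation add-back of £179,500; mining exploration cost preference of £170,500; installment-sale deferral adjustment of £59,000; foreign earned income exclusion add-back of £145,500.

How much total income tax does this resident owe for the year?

Regular income tax:
  £158,000 × 10% = £15,800
  £5,000 × 21% = £1,050
  £438,500 × 30% = £131,550
  → £148,400

Supplementary minimum tax:
  Adjusted income: £601,500 + £179,500 + £170,500 + £59,000 + £145,500 = £1,156,000
  Less exemption £87,000 → base £1,069,000
  £1,069,000 × 10% = £106,900

£148,400 > £106,900, so the regular income tax governs.

£148,400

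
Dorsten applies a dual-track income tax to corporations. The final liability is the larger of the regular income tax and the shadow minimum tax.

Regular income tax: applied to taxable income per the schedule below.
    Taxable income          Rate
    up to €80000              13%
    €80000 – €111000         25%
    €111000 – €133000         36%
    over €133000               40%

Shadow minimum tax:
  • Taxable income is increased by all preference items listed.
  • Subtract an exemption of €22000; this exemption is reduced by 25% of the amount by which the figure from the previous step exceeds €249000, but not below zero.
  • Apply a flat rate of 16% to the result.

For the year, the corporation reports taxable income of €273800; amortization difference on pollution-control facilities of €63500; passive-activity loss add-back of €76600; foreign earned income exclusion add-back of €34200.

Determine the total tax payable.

Regular income tax:
  €80000 × 13% = €10400
  €31000 × 25% = €7750
  €22000 × 36% = €7920
  €140800 × 40% = €56320
  → €82390

Shadow minimum tax:
  Adjusted income: €273800 + €63500 + €76600 + €34200 = €448100
  Exemption: 25% × (€448100 − €249000) = €49775 ≥ €22000, so the exemption is fully phased out
  Base: €448100 − €0 = €448100
  €448100 × 16% = €71696

€82390 > €71696, so the regular income tax governs.

€82390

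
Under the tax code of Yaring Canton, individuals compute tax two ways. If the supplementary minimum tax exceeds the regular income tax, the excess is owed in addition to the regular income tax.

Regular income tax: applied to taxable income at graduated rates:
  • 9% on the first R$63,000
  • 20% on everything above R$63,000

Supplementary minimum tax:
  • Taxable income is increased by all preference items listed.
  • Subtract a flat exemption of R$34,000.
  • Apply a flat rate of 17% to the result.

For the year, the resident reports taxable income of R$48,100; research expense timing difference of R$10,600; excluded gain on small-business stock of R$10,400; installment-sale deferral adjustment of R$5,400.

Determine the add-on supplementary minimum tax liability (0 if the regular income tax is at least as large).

R$2,556

Regular income tax:
  R$48,100 × 9% = R$4,329

Supplementary minimum tax:
  Adjusted income: R$48,100 + R$10,600 + R$10,400 + R$5,400 = R$74,500
  Less exemption R$34,000 → base R$40,500
  R$40,500 × 17% = R$6,885

Excess of supplementary minimum tax over regular income tax: R$6,885 − R$4,329 = R$2,556.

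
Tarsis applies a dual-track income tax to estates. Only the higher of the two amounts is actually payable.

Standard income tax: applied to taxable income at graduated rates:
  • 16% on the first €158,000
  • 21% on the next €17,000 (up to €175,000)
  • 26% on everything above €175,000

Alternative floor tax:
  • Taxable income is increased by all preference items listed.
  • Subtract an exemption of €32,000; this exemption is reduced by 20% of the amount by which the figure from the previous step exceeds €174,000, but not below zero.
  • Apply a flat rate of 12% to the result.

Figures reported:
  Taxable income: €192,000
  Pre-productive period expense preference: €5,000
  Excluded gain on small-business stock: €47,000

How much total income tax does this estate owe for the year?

€33,270

Standard income tax:
  €158,000 × 16% = €25,280
  €17,000 × 21% = €3,570
  €17,000 × 26% = €4,420
  → €33,270

Alternative floor tax:
  Adjusted income: €192,000 + €5,000 + €47,000 = €244,000
  Exemption: €32,000 − 20% × (€244,000 − €174,000) = €32,000 − €14,000 = €18,000
  Base: €244,000 − €18,000 = €226,000
  €226,000 × 12% = €27,120

€33,270 > €27,120, so the standard income tax governs.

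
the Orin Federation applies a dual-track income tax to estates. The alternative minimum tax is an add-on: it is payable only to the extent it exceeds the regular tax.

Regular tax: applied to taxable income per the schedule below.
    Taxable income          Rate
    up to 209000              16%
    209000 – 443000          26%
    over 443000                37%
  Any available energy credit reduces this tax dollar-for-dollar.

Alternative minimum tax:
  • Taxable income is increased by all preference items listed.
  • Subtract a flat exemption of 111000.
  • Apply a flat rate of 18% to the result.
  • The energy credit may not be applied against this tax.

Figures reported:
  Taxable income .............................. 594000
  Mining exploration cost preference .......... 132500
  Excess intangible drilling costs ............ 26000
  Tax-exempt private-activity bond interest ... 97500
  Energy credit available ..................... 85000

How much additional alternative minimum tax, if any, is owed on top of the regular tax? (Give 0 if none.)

Alternative minimum tax:
  Adjusted income: 594000 + 132500 + 26000 + 97500 = 850000
  Less exemption 111000 → base 739000
  739000 × 18% = 133020

Regular tax:
  209000 × 16% = 33440
  234000 × 26% = 60840
  151000 × 37% = 55870
  → 150150
  Less energy credit 85000 → 65150

Excess of alternative minimum tax over regular tax: 133020 − 65150 = 67870.

67870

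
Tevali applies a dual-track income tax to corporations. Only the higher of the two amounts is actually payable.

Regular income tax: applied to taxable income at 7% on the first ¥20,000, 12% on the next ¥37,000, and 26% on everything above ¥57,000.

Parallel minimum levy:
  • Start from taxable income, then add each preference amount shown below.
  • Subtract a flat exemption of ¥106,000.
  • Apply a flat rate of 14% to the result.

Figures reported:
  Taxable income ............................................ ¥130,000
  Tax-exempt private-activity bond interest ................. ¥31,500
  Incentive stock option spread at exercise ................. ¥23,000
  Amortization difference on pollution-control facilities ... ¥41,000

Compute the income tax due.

Parallel minimum levy:
  Adjusted income: ¥130,000 + ¥31,500 + ¥23,000 + ¥41,000 = ¥225,500
  Less exemption ¥106,000 → base ¥119,500
  ¥119,500 × 14% = ¥16,730

Regular income tax:
  ¥20,000 × 7% = ¥1,400
  ¥37,000 × 12% = ¥4,440
  ¥73,000 × 26% = ¥18,980
  → ¥24,820

¥24,820 > ¥16,730, so the regular income tax governs.

¥24,820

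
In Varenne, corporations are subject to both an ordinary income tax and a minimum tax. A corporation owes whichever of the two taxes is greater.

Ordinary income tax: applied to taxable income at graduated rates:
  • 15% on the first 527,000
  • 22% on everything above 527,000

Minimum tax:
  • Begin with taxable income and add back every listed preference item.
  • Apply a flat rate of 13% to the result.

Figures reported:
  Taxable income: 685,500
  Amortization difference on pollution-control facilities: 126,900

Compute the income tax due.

113,920

Minimum tax:
  Adjusted income: 685,500 + 126,900 = 812,400
  812,400 × 13% = 105,612

Ordinary income tax:
  527,000 × 15% = 79,050
  158,500 × 22% = 34,870
  → 113,920

113,920 > 105,612, so the ordinary income tax governs.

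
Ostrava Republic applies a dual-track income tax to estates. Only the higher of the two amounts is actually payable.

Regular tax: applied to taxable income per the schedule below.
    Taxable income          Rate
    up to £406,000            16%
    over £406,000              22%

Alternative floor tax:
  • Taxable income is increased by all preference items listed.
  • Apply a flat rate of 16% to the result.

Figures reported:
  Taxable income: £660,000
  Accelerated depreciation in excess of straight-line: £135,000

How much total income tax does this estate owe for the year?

£127,200

Regular tax:
  £406,000 × 16% = £64,960
  £254,000 × 22% = £55,880
  → £120,840

Alternative floor tax:
  Adjusted income: £660,000 + £135,000 = £795,000
  £795,000 × 16% = £127,200

£127,200 > £120,840, so the alternative floor tax is the binding amount.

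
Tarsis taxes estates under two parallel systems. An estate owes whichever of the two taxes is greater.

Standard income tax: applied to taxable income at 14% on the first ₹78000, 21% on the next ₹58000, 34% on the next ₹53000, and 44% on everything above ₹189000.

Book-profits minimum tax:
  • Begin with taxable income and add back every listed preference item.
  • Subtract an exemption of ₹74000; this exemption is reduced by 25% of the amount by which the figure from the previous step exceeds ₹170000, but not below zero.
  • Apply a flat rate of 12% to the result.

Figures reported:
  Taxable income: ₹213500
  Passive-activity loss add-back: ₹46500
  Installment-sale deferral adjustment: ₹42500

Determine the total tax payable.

Standard income tax:
  ₹78000 × 14% = ₹10920
  ₹58000 × 21% = ₹12180
  ₹53000 × 34% = ₹18020
  ₹24500 × 44% = ₹10780
  → ₹51900

Book-profits minimum tax:
  Adjusted income: ₹213500 + ₹46500 + ₹42500 = ₹302500
  Exemption: ₹74000 − 25% × (₹302500 − ₹170000) = ₹74000 − ₹33125 = ₹40875
  Base: ₹302500 − ₹40875 = ₹261625
  ₹261625 × 12% = ₹31395

₹51900 > ₹31395, so the standard income tax governs.

₹51900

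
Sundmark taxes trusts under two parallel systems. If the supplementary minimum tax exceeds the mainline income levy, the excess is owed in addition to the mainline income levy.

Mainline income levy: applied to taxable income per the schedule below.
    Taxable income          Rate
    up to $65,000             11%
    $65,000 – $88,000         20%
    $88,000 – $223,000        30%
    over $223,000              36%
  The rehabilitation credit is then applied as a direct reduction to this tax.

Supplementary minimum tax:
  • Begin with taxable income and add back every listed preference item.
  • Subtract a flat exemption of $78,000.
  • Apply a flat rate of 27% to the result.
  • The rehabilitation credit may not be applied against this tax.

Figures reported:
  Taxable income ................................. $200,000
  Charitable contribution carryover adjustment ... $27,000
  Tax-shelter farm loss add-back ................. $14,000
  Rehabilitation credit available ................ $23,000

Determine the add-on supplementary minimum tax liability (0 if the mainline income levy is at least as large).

$21,660

Mainline income levy:
  $65,000 × 11% = $7,150
  $23,000 × 20% = $4,600
  $112,000 × 30% = $33,600
  → $45,350
  Less rehabilitation credit $23,000 → $22,350

Supplementary minimum tax:
  Adjusted income: $200,000 + $27,000 + $14,000 = $241,000
  Less exemption $78,000 → base $163,000
  $163,000 × 27% = $44,010

Excess of supplementary minimum tax over mainline income levy: $44,010 − $22,350 = $21,660.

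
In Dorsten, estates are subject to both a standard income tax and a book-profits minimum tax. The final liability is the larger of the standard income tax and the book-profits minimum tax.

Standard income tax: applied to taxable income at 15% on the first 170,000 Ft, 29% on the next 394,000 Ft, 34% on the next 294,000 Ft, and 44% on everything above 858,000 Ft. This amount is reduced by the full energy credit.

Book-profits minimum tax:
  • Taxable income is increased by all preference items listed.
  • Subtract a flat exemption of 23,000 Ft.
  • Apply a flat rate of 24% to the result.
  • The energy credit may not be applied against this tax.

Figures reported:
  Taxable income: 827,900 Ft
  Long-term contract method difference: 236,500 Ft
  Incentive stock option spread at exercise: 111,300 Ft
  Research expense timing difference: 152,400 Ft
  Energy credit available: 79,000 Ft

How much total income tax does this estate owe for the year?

Standard income tax:
  170,000 Ft × 15% = 25,500 Ft
  394,000 Ft × 29% = 114,260 Ft
  263,900 Ft × 34% = 89,726 Ft
  → 229,486 Ft
  Less energy credit 79,000 Ft → 150,486 Ft

Book-profits minimum tax:
  Adjusted income: 827,900 Ft + 236,500 Ft + 111,300 Ft + 152,400 Ft = 1,328,100 Ft
  Less exemption 23,000 Ft → base 1,305,100 Ft
  1,305,100 Ft × 24% = 313,224 Ft

313,224 Ft > 150,486 Ft, so the book-profits minimum tax is the binding amount.

313,224 Ft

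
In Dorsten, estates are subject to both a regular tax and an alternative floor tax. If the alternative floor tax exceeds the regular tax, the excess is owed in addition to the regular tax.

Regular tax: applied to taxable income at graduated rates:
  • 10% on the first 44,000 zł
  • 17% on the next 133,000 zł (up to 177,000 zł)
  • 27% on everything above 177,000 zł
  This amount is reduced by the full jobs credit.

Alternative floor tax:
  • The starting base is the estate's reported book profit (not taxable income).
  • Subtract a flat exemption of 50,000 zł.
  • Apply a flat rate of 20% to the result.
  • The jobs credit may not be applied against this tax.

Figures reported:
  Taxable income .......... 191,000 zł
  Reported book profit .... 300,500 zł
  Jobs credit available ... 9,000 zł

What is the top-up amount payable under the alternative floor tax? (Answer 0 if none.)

28,310 zł

Alternative floor tax:
  Base (reported book profit): 300,500 zł
  Less exemption 50,000 zł → base 250,500 zł
  250,500 zł × 20% = 50,100 zł

Regular tax:
  44,000 zł × 10% = 4,400 zł
  133,000 zł × 17% = 22,610 zł
  14,000 zł × 27% = 3,780 zł
  → 30,790 zł
  Less jobs credit 9,000 zł → 21,790 zł

Excess of alternative floor tax over regular tax: 50,100 zł − 21,790 zł = 28,310 zł.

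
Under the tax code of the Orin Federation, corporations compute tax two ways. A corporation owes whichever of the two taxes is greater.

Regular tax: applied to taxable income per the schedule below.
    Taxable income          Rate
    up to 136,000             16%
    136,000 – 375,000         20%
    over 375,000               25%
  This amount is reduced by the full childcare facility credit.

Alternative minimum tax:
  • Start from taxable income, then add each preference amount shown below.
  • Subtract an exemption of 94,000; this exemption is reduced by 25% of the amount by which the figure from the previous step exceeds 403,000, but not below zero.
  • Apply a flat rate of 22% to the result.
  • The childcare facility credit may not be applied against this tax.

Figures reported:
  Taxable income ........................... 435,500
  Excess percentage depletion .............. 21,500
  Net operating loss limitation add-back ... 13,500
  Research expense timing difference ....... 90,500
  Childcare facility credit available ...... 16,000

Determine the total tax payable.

111,430

Regular tax:
  136,000 × 16% = 21,760
  239,000 × 20% = 47,800
  60,500 × 25% = 15,125
  → 84,685
  Less childcare facility credit 16,000 → 68,685

Alternative minimum tax:
  Adjusted income: 435,500 + 21,500 + 13,500 + 90,500 = 561,000
  Exemption: 94,000 − 25% × (561,000 − 403,000) = 94,000 − 39,500 = 54,500
  Base: 561,000 − 54,500 = 506,500
  506,500 × 22% = 111,430

111,430 > 68,685, so the alternative minimum tax is the binding amount.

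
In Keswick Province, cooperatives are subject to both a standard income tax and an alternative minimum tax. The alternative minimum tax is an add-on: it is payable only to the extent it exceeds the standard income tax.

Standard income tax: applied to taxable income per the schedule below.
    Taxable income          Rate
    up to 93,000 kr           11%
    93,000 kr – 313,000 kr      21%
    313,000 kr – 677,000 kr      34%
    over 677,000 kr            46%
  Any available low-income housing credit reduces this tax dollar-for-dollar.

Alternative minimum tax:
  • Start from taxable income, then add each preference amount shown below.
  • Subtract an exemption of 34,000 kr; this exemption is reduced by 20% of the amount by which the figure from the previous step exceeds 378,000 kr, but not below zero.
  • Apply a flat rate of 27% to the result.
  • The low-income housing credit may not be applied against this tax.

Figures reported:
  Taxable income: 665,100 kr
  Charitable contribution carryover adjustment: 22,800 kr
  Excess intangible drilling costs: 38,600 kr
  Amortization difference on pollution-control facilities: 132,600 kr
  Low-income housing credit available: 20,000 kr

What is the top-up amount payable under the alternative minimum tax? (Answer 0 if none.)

75,813 kr

Alternative minimum tax:
  Adjusted income: 665,100 kr + 22,800 kr + 38,600 kr + 132,600 kr = 859,100 kr
  Exemption: 20% × (859,100 kr − 378,000 kr) = 96,220 kr ≥ 34,000 kr, so the exemption is fully phased out
  Base: 859,100 kr − 0 kr = 859,100 kr
  859,100 kr × 27% = 231,957 kr

Standard income tax:
  93,000 kr × 11% = 10,230 kr
  220,000 kr × 21% = 46,200 kr
  352,100 kr × 34% = 119,714 kr
  → 176,144 kr
  Less low-income housing credit 20,000 kr → 156,144 kr

Excess of alternative minimum tax over standard income tax: 231,957 kr − 156,144 kr = 75,813 kr.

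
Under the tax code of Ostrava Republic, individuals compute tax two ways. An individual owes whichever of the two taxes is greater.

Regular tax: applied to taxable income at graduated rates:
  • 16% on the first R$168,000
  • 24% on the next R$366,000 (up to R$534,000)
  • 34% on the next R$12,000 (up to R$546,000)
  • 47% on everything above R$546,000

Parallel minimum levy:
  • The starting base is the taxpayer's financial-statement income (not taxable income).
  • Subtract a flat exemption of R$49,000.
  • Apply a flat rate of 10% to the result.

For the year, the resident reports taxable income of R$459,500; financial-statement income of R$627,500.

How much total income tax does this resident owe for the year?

Parallel minimum levy:
  Base (financial-statement income): R$627,500
  Less exemption R$49,000 → base R$578,500
  R$578,500 × 10% = R$57,850

Regular tax:
  R$168,000 × 16% = R$26,880
  R$291,500 × 24% = R$69,960
  → R$96,840

R$96,840 > R$57,850, so the regular tax governs.

R$96,840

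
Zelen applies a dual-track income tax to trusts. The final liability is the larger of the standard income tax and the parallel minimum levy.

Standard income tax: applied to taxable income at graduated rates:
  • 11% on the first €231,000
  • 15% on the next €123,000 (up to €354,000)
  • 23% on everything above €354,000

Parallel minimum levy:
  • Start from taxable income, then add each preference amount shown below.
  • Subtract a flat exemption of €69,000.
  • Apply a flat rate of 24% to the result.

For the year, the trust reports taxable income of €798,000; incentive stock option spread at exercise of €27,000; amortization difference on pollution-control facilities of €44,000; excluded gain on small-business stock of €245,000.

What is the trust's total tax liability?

€250,800

Parallel minimum levy:
  Adjusted income: €798,000 + €27,000 + €44,000 + €245,000 = €1,114,000
  Less exemption €69,000 → base €1,045,000
  €1,045,000 × 24% = €250,800

Standard income tax:
  €231,000 × 11% = €25,410
  €123,000 × 15% = €18,450
  €444,000 × 23% = €102,120
  → €145,980

€250,800 > €145,980, so the parallel minimum levy is the binding amount.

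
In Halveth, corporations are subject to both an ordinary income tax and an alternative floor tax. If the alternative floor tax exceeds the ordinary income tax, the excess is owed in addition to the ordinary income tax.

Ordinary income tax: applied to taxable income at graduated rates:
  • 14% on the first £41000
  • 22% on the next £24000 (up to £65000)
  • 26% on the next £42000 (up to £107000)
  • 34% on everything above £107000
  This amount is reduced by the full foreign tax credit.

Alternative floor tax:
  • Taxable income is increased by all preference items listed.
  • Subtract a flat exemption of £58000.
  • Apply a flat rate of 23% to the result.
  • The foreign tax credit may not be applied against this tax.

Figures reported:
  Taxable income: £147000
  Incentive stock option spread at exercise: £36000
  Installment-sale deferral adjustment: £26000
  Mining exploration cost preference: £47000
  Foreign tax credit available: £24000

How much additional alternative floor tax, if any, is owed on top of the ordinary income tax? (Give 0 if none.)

£34000

Ordinary income tax:
  £41000 × 14% = £5740
  £24000 × 22% = £5280
  £42000 × 26% = £10920
  £40000 × 34% = £13600
  → £35540
  Less foreign tax credit £24000 → £11540

Alternative floor tax:
  Adjusted income: £147000 + £36000 + £26000 + £47000 = £256000
  Less exemption £58000 → base £198000
  £198000 × 23% = £45540

Excess of alternative floor tax over ordinary income tax: £45540 − £11540 = £34000.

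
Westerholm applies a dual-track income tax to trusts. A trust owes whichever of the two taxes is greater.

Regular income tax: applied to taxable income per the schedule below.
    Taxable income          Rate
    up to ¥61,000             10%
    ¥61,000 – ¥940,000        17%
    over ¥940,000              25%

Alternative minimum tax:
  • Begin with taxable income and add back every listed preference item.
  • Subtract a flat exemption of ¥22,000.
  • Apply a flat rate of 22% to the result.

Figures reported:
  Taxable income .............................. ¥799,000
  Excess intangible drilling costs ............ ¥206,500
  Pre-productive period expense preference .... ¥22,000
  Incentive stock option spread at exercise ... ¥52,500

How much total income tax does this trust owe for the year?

Alternative minimum tax:
  Adjusted income: ¥799,000 + ¥206,500 + ¥22,000 + ¥52,500 = ¥1,080,000
  Less exemption ¥22,000 → base ¥1,058,000
  ¥1,058,000 × 22% = ¥232,760

Regular income tax:
  ¥61,000 × 10% = ¥6,100
  ¥738,000 × 17% = ¥125,460
  → ¥131,560

¥232,760 > ¥131,560, so the alternative minimum tax is the binding amount.

¥232,760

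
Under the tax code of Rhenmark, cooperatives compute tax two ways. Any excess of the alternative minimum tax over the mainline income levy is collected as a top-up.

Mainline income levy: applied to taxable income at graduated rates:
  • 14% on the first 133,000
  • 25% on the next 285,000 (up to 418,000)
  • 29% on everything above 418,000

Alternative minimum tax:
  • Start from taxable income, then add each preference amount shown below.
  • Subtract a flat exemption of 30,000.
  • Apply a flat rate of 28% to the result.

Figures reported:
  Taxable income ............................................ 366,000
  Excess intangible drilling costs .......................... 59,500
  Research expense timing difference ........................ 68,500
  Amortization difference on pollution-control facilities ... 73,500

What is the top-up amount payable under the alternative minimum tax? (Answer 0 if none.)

73,630

Mainline income levy:
  133,000 × 14% = 18,620
  233,000 × 25% = 58,250
  → 76,870

Alternative minimum tax:
  Adjusted income: 366,000 + 59,500 + 68,500 + 73,500 = 567,500
  Less exemption 30,000 → base 537,500
  537,500 × 28% = 150,500

Excess of alternative minimum tax over mainline income levy: 150,500 − 76,870 = 73,630.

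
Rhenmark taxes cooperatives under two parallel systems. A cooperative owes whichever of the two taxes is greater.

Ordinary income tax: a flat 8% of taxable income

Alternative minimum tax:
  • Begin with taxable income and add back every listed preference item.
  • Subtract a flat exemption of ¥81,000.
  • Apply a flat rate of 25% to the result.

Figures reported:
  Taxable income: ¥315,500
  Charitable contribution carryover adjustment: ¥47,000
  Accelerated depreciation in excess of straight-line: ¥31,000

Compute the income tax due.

¥78,125

Alternative minimum tax:
  Adjusted income: ¥315,500 + ¥47,000 + ¥31,000 = ¥393,500
  Less exemption ¥81,000 → base ¥312,500
  ¥312,500 × 25% = ¥78,125

Ordinary income tax:
  ¥315,500 × 8% = ¥25,240

¥78,125 > ¥25,240, so the alternative minimum tax is the binding amount.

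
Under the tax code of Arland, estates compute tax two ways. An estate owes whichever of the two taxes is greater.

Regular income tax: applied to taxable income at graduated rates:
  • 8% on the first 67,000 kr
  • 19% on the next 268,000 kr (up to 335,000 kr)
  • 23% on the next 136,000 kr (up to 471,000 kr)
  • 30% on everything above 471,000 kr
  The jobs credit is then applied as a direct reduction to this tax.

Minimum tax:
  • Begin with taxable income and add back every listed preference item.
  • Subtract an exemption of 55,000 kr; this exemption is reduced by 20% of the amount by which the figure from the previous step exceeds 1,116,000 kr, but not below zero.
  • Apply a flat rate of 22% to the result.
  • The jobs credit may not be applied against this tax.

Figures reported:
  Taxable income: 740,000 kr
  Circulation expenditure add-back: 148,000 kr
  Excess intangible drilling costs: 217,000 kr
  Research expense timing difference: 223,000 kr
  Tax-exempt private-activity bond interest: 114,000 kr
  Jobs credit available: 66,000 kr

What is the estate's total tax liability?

Regular income tax:
  67,000 kr × 8% = 5,360 kr
  268,000 kr × 19% = 50,920 kr
  136,000 kr × 23% = 31,280 kr
  269,000 kr × 30% = 80,700 kr
  → 168,260 kr
  Less jobs credit 66,000 kr → 102,260 kr

Minimum tax:
  Adjusted income: 740,000 kr + 148,000 kr + 217,000 kr + 223,000 kr + 114,000 kr = 1,442,000 kr
  Exemption: 20% × (1,442,000 kr − 1,116,000 kr) = 65,200 kr ≥ 55,000 kr, so the exemption is fully phased out
  Base: 1,442,000 kr − 0 kr = 1,442,000 kr
  1,442,000 kr × 22% = 317,240 kr

317,240 kr > 102,260 kr, so the minimum tax is the binding amount.

317,240 kr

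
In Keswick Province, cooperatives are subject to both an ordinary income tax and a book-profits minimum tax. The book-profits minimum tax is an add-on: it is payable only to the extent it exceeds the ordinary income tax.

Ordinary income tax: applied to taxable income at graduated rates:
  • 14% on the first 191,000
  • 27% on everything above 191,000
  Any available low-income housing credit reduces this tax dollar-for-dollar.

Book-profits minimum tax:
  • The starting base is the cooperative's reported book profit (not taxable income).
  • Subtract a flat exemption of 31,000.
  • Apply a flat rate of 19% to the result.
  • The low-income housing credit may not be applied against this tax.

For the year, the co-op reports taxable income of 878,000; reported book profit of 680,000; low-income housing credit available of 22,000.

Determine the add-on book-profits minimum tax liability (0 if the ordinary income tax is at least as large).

Book-profits minimum tax:
  Base (reported book profit): 680,000
  Less exemption 31,000 → base 649,000
  649,000 × 19% = 123,310

Ordinary income tax:
  191,000 × 14% = 26,740
  687,000 × 27% = 185,490
  → 212,230
  Less low-income housing credit 22,000 → 190,230

123,310 ≤ 190,230, so no add-on is due.

0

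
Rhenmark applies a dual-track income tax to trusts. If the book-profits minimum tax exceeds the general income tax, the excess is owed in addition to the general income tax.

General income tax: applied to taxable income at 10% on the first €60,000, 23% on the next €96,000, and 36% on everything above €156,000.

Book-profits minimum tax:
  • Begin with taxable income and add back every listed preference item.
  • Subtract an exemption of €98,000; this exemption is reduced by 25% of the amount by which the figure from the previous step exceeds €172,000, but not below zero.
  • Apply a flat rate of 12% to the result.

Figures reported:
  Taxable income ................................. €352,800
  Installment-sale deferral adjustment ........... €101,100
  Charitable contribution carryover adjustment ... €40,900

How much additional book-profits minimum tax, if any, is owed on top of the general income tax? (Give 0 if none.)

€0

General income tax:
  €60,000 × 10% = €6,000
  €96,000 × 23% = €22,080
  €196,800 × 36% = €70,848
  → €98,928

Book-profits minimum tax:
  Adjusted income: €352,800 + €101,100 + €40,900 = €494,800
  Exemption: €98,000 − 25% × (€494,800 − €172,000) = €98,000 − €80,700 = €17,300
  Base: €494,800 − €17,300 = €477,500
  €477,500 × 12% = €57,300

€57,300 ≤ €98,928, so no add-on is due.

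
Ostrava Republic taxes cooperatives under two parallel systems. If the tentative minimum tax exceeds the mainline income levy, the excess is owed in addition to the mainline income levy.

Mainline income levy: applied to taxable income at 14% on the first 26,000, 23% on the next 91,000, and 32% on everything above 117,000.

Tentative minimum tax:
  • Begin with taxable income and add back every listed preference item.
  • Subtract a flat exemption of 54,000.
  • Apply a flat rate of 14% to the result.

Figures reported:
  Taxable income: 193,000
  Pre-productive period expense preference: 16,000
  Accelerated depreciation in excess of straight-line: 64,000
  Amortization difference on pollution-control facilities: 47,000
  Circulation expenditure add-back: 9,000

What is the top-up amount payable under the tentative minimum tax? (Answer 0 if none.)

0

Mainline income levy:
  26,000 × 14% = 3,640
  91,000 × 23% = 20,930
  76,000 × 32% = 24,320
  → 48,890

Tentative minimum tax:
  Adjusted income: 193,000 + 16,000 + 64,000 + 47,000 + 9,000 = 329,000
  Less exemption 54,000 → base 275,000
  275,000 × 14% = 38,500

38,500 ≤ 48,890, so no add-on is due.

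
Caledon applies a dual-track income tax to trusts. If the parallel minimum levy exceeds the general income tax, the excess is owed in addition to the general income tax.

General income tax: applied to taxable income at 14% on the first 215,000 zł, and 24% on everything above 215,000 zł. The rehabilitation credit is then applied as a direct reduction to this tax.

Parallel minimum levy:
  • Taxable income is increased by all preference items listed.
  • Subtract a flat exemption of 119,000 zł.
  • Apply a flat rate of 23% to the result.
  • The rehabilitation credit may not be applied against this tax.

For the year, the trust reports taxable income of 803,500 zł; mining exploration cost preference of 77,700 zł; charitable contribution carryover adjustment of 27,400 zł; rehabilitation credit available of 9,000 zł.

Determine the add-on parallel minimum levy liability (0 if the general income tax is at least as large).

19,268 zł

General income tax:
  215,000 zł × 14% = 30,100 zł
  588,500 zł × 24% = 141,240 zł
  → 171,340 zł
  Less rehabilitation credit 9,000 zł → 162,340 zł

Parallel minimum levy:
  Adjusted income: 803,500 zł + 77,700 zł + 27,400 zł = 908,600 zł
  Less exemption 119,000 zł → base 789,600 zł
  789,600 zł × 23% = 181,608 zł

Excess of parallel minimum levy over general income tax: 181,608 zł − 162,340 zł = 19,268 zł.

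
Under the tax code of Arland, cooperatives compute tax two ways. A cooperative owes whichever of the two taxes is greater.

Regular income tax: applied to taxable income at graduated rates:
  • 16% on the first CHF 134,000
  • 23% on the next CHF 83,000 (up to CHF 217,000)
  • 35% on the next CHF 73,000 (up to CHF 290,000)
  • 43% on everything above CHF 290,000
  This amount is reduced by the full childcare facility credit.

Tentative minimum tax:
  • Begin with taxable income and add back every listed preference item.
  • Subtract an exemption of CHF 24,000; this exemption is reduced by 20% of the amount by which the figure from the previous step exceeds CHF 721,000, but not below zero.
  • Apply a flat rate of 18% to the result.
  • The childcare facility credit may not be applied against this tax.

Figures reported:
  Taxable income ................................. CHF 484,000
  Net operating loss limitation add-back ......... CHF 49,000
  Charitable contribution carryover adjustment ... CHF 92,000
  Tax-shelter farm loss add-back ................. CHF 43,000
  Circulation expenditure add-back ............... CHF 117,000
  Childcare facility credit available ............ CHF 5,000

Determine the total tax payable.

Regular income tax:
  CHF 134,000 × 16% = CHF 21,440
  CHF 83,000 × 23% = CHF 19,090
  CHF 73,000 × 35% = CHF 25,550
  CHF 194,000 × 43% = CHF 83,420
  → CHF 149,500
  Less childcare facility credit CHF 5,000 → CHF 144,500

Tentative minimum tax:
  Adjusted income: CHF 484,000 + CHF 49,000 + CHF 92,000 + CHF 43,000 + CHF 117,000 = CHF 785,000
  Exemption: CHF 24,000 − 20% × (CHF 785,000 − CHF 721,000) = CHF 24,000 − CHF 12,800 = CHF 11,200
  Base: CHF 785,000 − CHF 11,200 = CHF 773,800
  CHF 773,800 × 18% = CHF 139,284

CHF 144,500 > CHF 139,284, so the regular income tax governs.

CHF 144,500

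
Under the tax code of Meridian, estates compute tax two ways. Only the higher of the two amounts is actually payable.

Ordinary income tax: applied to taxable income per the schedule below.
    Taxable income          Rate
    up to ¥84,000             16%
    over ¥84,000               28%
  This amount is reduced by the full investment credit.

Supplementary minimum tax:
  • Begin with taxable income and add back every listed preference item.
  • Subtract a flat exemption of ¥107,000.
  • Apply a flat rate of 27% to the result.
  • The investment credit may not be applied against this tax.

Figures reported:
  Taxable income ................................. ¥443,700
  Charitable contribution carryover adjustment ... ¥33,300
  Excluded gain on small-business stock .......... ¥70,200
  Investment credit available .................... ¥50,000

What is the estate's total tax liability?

¥118,854

Ordinary income tax:
  ¥84,000 × 16% = ¥13,440
  ¥359,700 × 28% = ¥100,716
  → ¥114,156
  Less investment credit ¥50,000 → ¥64,156

Supplementary minimum tax:
  Adjusted income: ¥443,700 + ¥33,300 + ¥70,200 = ¥547,200
  Less exemption ¥107,000 → base ¥440,200
  ¥440,200 × 27% = ¥118,854

¥118,854 > ¥64,156, so the supplementary minimum tax is the binding amount.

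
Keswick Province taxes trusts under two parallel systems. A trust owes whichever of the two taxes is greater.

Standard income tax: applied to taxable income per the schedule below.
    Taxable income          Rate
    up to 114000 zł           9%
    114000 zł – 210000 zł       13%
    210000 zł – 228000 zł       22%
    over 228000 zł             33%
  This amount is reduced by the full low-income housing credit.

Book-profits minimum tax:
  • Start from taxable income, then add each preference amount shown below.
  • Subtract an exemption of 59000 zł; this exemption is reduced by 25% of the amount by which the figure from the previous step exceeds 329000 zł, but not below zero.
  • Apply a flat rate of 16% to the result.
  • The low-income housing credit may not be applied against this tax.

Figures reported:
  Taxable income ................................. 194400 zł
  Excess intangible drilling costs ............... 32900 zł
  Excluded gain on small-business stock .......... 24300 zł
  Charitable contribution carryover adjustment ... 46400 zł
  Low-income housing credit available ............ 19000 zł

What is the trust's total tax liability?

38240 zł

Book-profits minimum tax:
  Adjusted income: 194400 zł + 32900 zł + 24300 zł + 46400 zł = 298000 zł
  Exemption: 298000 zł ≤ 329000 zł, so full 59000 zł applies
  Base: 298000 zł − 59000 zł = 239000 zł
  239000 zł × 16% = 38240 zł

Standard income tax:
  114000 zł × 9% = 10260 zł
  80400 zł × 13% = 10452 zł
  → 20712 zł
  Less low-income housing credit 19000 zł → 1712 zł

38240 zł > 1712 zł, so the book-profits minimum tax is the binding amount.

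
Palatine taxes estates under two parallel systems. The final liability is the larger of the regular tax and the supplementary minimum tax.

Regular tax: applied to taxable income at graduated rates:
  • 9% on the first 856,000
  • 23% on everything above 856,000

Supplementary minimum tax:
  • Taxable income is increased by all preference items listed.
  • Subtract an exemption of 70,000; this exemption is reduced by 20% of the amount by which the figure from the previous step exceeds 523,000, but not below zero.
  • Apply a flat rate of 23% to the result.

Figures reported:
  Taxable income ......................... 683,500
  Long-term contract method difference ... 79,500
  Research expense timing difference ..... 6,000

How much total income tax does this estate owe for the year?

172,086

Supplementary minimum tax:
  Adjusted income: 683,500 + 79,500 + 6,000 = 769,000
  Exemption: 70,000 − 20% × (769,000 − 523,000) = 70,000 − 49,200 = 20,800
  Base: 769,000 − 20,800 = 748,200
  748,200 × 23% = 172,086

Regular tax:
  683,500 × 9% = 61,515

172,086 > 61,515, so the supplementary minimum tax is the binding amount.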